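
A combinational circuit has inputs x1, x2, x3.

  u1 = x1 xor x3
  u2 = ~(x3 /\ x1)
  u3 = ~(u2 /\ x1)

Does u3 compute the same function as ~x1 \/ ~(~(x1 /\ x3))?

u2 = ~(x3 /\ x1)
u3 = ~(u2 /\ x1) = ~((~(x3 /\ x1)) /\ x1)
At x1=1, x2=0, x3=0: circuit gives 0, formula gives 0.
At x1=0, x2=0, x3=0: circuit gives 1, formula gives 1.
Agrees on all 8 inputs.

Yes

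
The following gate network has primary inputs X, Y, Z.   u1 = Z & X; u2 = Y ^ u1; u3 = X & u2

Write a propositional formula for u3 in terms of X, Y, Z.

u1 = Z & X
u2 = Y ^ u1 = Y ^ (Z & X)
u3 = X & u2 = X & (Y ^ (Z & X))

X & (Y ^ (Z & X))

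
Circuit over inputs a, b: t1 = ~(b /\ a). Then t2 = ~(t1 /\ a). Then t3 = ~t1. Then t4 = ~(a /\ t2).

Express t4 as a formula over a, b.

t1 = ~(b /\ a)
t2 = ~(t1 /\ a) = ~((~(b /\ a)) /\ a)
t4 = ~(a /\ t2) = ~(a /\ (~((~(b /\ a)) /\ a)))

~(a /\ (~((~(b /\ a)) /\ a)))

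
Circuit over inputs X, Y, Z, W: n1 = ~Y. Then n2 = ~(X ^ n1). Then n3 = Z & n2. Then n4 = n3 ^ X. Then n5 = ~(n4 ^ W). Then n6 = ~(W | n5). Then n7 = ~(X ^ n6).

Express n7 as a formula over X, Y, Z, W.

~(X ^ (~(W | (~(((Z & (~(X ^ ~Y))) ^ X) ^ W)))))

n1 = ~Y
n2 = ~(X ^ n1) = ~(X ^ ~Y)
n3 = Z & n2 = Z & (~(X ^ ~Y))
n4 = n3 ^ X = (Z & (~(X ^ ~Y))) ^ X
n5 = ~(n4 ^ W) = ~(((Z & (~(X ^ ~Y))) ^ X) ^ W)
n6 = ~(W | n5) = ~(W | (~(((Z & (~(X ^ ~Y))) ^ X) ^ W)))
n7 = ~(X ^ n6) = ~(X ^ (~(W | (~(((Z & (~(X ^ ~Y))) ^ X) ^ W)))))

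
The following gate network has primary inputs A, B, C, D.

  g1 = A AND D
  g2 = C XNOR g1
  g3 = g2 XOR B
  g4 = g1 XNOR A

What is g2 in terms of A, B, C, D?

g1 = A AND D
g2 = C XNOR g1 = C XNOR (A AND D)

C XNOR (A AND D)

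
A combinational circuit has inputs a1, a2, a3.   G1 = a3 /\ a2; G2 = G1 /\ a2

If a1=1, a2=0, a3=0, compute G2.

0

G1 = 0 /\ 0 = 0
G2 = 0 /\ 0 = 0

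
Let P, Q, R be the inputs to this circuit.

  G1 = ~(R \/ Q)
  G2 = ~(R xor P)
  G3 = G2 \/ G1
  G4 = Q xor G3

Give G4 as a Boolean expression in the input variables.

Q xor ((~(R xor P)) \/ (~(R \/ Q)))

G1 = ~(R \/ Q)
G2 = ~(R xor P)
G3 = G2 \/ G1 = (~(R xor P)) \/ (~(R \/ Q))
G4 = Q xor G3 = Q xor ((~(R xor P)) \/ (~(R \/ Q)))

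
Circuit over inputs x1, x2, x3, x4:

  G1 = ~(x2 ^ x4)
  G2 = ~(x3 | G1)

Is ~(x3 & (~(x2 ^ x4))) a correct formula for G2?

No

G1 = ~(x2 ^ x4)
G2 = ~(x3 | G1) = ~(x3 | (~(x2 ^ x4)))
At x1=0, x2=0, x3=0, x4=0: circuit gives 0, formula gives 1.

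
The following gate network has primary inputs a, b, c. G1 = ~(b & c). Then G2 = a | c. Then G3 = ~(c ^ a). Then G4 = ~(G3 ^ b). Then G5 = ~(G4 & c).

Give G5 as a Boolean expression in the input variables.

G3 = ~(c ^ a)
G4 = ~(G3 ^ b) = ~((~(c ^ a)) ^ b)
G5 = ~(G4 & c) = ~((~((~(c ^ a)) ^ b)) & c)

~((~((~(c ^ a)) ^ b)) & c)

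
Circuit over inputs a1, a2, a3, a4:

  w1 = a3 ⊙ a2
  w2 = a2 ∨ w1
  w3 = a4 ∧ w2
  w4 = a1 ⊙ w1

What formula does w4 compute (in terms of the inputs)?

a1 ⊙ (a3 ⊙ a2)

w1 = a3 ⊙ a2
w4 = a1 ⊙ w1 = a1 ⊙ (a3 ⊙ a2)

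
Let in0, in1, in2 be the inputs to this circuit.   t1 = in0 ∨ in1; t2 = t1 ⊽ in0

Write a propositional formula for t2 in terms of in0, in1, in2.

t1 = in0 ∨ in1
t2 = t1 ⊽ in0 = (in0 ∨ in1) ⊽ in0

(in0 ∨ in1) ⊽ in0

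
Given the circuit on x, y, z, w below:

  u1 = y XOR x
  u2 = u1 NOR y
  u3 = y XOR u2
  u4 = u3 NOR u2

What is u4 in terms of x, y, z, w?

(y XOR ((y XOR x) NOR y)) NOR ((y XOR x) NOR y)

u1 = y XOR x
u2 = u1 NOR y = (y XOR x) NOR y
u3 = y XOR u2 = y XOR ((y XOR x) NOR y)
u4 = u3 NOR u2 = (y XOR ((y XOR x) NOR y)) NOR ((y XOR x) NOR y)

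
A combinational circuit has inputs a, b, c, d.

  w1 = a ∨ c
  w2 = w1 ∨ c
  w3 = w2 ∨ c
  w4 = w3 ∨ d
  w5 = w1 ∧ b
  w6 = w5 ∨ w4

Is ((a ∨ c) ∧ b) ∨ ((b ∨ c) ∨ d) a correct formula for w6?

w1 = a ∨ c
w2 = w1 ∨ c = (a ∨ c) ∨ c
w3 = w2 ∨ c = ((a ∨ c) ∨ c) ∨ c
w4 = w3 ∨ d = (((a ∨ c) ∨ c) ∨ c) ∨ d
w5 = w1 ∧ b = (a ∨ c) ∧ b
w6 = w5 ∨ w4 = ((a ∨ c) ∧ b) ∨ ((((a ∨ c) ∨ c) ∨ c) ∨ d)
At a=0, b=1, c=0, d=0: circuit gives 0, formula gives 1.

No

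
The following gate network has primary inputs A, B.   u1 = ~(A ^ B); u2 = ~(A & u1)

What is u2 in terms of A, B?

~(A & (~(A ^ B)))

u1 = ~(A ^ B)
u2 = ~(A & u1) = ~(A & (~(A ^ B)))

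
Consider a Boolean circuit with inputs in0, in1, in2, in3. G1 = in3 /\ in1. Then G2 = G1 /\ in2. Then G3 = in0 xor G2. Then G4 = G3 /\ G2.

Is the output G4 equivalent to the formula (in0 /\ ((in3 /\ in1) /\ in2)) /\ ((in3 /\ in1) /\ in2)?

G1 = in3 /\ in1
G2 = G1 /\ in2 = (in3 /\ in1) /\ in2
G3 = in0 xor G2 = in0 xor ((in3 /\ in1) /\ in2)
G4 = G3 /\ G2 = (in0 xor ((in3 /\ in1) /\ in2)) /\ ((in3 /\ in1) /\ in2)
At in0=0, in1=1, in2=1, in3=1: circuit gives 1, formula gives 0.

No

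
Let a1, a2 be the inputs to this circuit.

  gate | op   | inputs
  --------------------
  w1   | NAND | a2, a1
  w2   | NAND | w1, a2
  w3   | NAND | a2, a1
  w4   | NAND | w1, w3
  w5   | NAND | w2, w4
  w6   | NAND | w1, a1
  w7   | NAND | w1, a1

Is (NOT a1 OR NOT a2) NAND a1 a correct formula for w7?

w1 = a2 NAND a1
w7 = w1 NAND a1 = (a2 NAND a1) NAND a1
At a1=1, a2=0: circuit gives 0, formula gives 0.
At a1=0, a2=0: circuit gives 1, formula gives 1.
Agrees on all 4 inputs.

Yes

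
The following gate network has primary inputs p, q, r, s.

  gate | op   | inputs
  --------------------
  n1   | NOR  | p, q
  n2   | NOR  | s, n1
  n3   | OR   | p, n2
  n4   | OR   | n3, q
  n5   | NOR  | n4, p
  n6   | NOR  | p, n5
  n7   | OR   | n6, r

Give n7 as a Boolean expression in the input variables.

(p NOR (((p OR (s NOR (p NOR q))) OR q) NOR p)) OR r

n1 = p NOR q
n2 = s NOR n1 = s NOR (p NOR q)
n3 = p OR n2 = p OR (s NOR (p NOR q))
n4 = n3 OR q = (p OR (s NOR (p NOR q))) OR q
n5 = n4 NOR p = ((p OR (s NOR (p NOR q))) OR q) NOR p
n6 = p NOR n5 = p NOR (((p OR (s NOR (p NOR q))) OR q) NOR p)
n7 = n6 OR r = (p NOR (((p OR (s NOR (p NOR q))) OR q) NOR p)) OR r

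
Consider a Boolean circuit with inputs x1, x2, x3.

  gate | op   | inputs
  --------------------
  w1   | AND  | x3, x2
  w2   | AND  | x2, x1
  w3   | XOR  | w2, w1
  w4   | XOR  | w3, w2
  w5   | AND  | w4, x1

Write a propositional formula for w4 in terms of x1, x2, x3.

((x2 AND x1) XOR (x3 AND x2)) XOR (x2 AND x1)

w1 = x3 AND x2
w2 = x2 AND x1
w3 = w2 XOR w1 = (x2 AND x1) XOR (x3 AND x2)
w4 = w3 XOR w2 = ((x2 AND x1) XOR (x3 AND x2)) XOR (x2 AND x1)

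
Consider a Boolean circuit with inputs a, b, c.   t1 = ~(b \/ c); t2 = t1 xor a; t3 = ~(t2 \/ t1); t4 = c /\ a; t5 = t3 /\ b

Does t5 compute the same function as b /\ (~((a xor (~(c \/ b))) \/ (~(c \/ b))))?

t1 = ~(b \/ c)
t2 = t1 xor a = (~(b \/ c)) xor a
t3 = ~(t2 \/ t1) = ~(((~(b \/ c)) xor a) \/ (~(b \/ c)))
t5 = t3 /\ b = (~(((~(b \/ c)) xor a) \/ (~(b \/ c)))) /\ b
At a=0, b=0, c=0: circuit gives 0, formula gives 0.
At a=0, b=1, c=0: circuit gives 1, formula gives 1.
Agrees on all 8 inputs.

Yes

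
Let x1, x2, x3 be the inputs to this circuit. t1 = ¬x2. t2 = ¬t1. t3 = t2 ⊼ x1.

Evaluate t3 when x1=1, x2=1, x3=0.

0

t1 = ¬1 = 0
t2 = ¬0 = 1
t3 = 1 ⊼ 1 = 0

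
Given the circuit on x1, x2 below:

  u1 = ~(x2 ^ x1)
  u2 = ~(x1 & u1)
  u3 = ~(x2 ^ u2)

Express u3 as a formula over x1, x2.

~(x2 ^ (~(x1 & (~(x2 ^ x1)))))

u1 = ~(x2 ^ x1)
u2 = ~(x1 & u1) = ~(x1 & (~(x2 ^ x1)))
u3 = ~(x2 ^ u2) = ~(x2 ^ (~(x1 & (~(x2 ^ x1)))))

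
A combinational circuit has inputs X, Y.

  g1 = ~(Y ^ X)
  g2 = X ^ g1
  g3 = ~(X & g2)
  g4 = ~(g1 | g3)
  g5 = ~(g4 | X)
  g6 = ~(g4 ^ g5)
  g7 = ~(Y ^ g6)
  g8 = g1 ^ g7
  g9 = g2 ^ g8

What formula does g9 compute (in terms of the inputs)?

g1 = ~(Y ^ X)
g2 = X ^ g1 = X ^ (~(Y ^ X))
g3 = ~(X & g2) = ~(X & (X ^ (~(Y ^ X))))
g4 = ~(g1 | g3) = ~((~(Y ^ X)) | (~(X & (X ^ (~(Y ^ X))))))
g5 = ~(g4 | X) = ~((~((~(Y ^ X)) | (~(X & (X ^ (~(Y ^ X))))))) | X)
g6 = ~(g4 ^ g5) = ~((~((~(Y ^ X)) | (~(X & (X ^ (~(Y ^ X))))))) ^ (~((~((~(Y ^ X)) | (~(X & (X ^ (~(Y ^ X))))))) | X)))
g7 = ~(Y ^ g6) = ~(Y ^ (~((~((~(Y ^ X)) | (~(X & (X ^ (~(Y ^ X))))))) ^ (~((~((~(Y ^ X)) | (~(X & (X ^ (~(Y ^ X))))))) | X)))))
g8 = g1 ^ g7 = (~(Y ^ X)) ^ (~(Y ^ (~((~((~(Y ^ X)) | (~(X & (X ^ (~(Y ^ X))))))) ^ (~((~((~(Y ^ X)) | (~(X & (X ^ (~(Y ^ X))))))) | X))))))
g9 = g2 ^ g8 = (X ^ (~(Y ^ X))) ^ ((~(Y ^ X)) ^ (~(Y ^ (~((~((~(Y ^ X)) | (~(X & (X ^ (~(Y ^ X))))))) ^ (~((~((~(Y ^ X)) | (~(X & (X ^ (~(Y ^ X))))))) | X)))))))

(X ^ (~(Y ^ X))) ^ ((~(Y ^ X)) ^ (~(Y ^ (~((~((~(Y ^ X)) | (~(X & (X ^ (~(Y ^ X))))))) ^ (~((~((~(Y ^ X)) | (~(X & (X ^ (~(Y ^ X))))))) | X)))))))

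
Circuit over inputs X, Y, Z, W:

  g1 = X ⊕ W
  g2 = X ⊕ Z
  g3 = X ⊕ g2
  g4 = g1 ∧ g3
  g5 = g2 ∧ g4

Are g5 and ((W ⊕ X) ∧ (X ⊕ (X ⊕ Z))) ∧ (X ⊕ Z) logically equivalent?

Yes

g1 = X ⊕ W
g2 = X ⊕ Z
g3 = X ⊕ g2 = X ⊕ (X ⊕ Z)
g4 = g1 ∧ g3 = (X ⊕ W) ∧ (X ⊕ (X ⊕ Z))
g5 = g2 ∧ g4 = (X ⊕ Z) ∧ ((X ⊕ W) ∧ (X ⊕ (X ⊕ Z)))
At X=0, Y=0, Z=0, W=0: circuit gives 0, formula gives 0.
At X=0, Y=0, Z=1, W=1: circuit gives 1, formula gives 1.
Agrees on all 16 inputs.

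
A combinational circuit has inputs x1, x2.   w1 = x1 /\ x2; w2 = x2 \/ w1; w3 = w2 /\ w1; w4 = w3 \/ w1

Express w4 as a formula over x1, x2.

w1 = x1 /\ x2
w2 = x2 \/ w1 = x2 \/ (x1 /\ x2)
w3 = w2 /\ w1 = (x2 \/ (x1 /\ x2)) /\ (x1 /\ x2)
w4 = w3 \/ w1 = ((x2 \/ (x1 /\ x2)) /\ (x1 /\ x2)) \/ (x1 /\ x2)

((x2 \/ (x1 /\ x2)) /\ (x1 /\ x2)) \/ (x1 /\ x2)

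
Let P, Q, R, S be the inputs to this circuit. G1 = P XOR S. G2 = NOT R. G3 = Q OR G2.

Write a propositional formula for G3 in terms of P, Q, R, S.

Q OR NOT R

G2 = NOT R
G3 = Q OR G2 = Q OR NOT R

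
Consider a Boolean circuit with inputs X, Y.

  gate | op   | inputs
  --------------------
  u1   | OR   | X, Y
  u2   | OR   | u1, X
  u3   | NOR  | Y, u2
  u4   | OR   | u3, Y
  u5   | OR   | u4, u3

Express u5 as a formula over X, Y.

u1 = X OR Y
u2 = u1 OR X = (X OR Y) OR X
u3 = Y NOR u2 = Y NOR ((X OR Y) OR X)
u4 = u3 OR Y = (Y NOR ((X OR Y) OR X)) OR Y
u5 = u4 OR u3 = ((Y NOR ((X OR Y) OR X)) OR Y) OR (Y NOR ((X OR Y) OR X))

((Y NOR ((X OR Y) OR X)) OR Y) OR (Y NOR ((X OR Y) OR X))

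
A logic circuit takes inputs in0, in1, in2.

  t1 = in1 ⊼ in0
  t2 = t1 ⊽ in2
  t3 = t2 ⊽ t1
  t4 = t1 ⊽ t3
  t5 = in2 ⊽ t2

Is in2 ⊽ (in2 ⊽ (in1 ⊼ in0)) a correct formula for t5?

t1 = in1 ⊼ in0
t2 = t1 ⊽ in2 = (in1 ⊼ in0) ⊽ in2
t5 = in2 ⊽ t2 = in2 ⊽ ((in1 ⊼ in0) ⊽ in2)
At in0=0, in1=0, in2=1: circuit gives 0, formula gives 0.
At in0=0, in1=0, in2=0: circuit gives 1, formula gives 1.
Agrees on all 8 inputs.

Yes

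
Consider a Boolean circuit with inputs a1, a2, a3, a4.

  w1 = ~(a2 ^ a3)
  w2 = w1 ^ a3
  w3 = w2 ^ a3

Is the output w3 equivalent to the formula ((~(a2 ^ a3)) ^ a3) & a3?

No

w1 = ~(a2 ^ a3)
w2 = w1 ^ a3 = (~(a2 ^ a3)) ^ a3
w3 = w2 ^ a3 = ((~(a2 ^ a3)) ^ a3) ^ a3
At a1=0, a2=0, a3=0, a4=0: circuit gives 1, formula gives 0.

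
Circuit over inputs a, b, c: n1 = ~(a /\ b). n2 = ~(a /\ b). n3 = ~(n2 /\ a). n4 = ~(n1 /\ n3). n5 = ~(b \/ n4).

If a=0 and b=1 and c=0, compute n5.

n1 = ~(0 /\ 1) = 1
n2 = ~(0 /\ 1) = 1
n3 = ~(1 /\ 0) = 1
n4 = ~(1 /\ 1) = 0
n5 = ~(1 \/ 0) = 0

0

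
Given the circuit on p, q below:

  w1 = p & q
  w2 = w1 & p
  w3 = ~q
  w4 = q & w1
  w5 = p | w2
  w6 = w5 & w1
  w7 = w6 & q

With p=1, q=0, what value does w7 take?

0

w1 = 1 & 0 = 0
w2 = 0 & 1 = 0
w5 = 1 | 0 = 1
w6 = 1 & 0 = 0
w7 = 0 & 0 = 0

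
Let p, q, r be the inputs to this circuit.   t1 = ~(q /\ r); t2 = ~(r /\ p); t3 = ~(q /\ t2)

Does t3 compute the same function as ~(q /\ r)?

No

t2 = ~(r /\ p)
t3 = ~(q /\ t2) = ~(q /\ (~(r /\ p)))
At p=0, q=1, r=0: circuit gives 0, formula gives 1.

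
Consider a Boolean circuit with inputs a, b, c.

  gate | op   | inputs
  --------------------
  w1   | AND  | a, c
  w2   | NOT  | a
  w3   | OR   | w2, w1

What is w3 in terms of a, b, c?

w1 = a AND c
w2 = NOT a
w3 = w2 OR w1 = NOT a OR (a AND c)

NOT a OR (a AND c)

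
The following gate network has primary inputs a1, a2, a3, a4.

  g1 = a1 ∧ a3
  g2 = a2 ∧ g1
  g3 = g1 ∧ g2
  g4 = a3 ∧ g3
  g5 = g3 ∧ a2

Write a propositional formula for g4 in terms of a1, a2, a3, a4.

g1 = a1 ∧ a3
g2 = a2 ∧ g1 = a2 ∧ (a1 ∧ a3)
g3 = g1 ∧ g2 = (a1 ∧ a3) ∧ (a2 ∧ (a1 ∧ a3))
g4 = a3 ∧ g3 = a3 ∧ ((a1 ∧ a3) ∧ (a2 ∧ (a1 ∧ a3)))

a3 ∧ ((a1 ∧ a3) ∧ (a2 ∧ (a1 ∧ a3)))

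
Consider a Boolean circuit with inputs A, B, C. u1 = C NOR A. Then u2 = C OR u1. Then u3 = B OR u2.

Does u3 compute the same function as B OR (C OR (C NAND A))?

No

u1 = C NOR A
u2 = C OR u1 = C OR (C NOR A)
u3 = B OR u2 = B OR (C OR (C NOR A))
At A=1, B=0, C=0: circuit gives 0, formula gives 1.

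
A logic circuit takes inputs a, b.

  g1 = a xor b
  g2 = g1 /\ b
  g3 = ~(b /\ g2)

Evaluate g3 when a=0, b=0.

1

g1 = 0 xor 0 = 0
g2 = 0 /\ 0 = 0
g3 = ~(0 /\ 0) = 1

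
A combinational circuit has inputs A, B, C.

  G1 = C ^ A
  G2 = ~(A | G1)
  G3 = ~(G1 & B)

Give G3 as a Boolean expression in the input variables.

G1 = C ^ A
G3 = ~(G1 & B) = ~((C ^ A) & B)

~((C ^ A) & B)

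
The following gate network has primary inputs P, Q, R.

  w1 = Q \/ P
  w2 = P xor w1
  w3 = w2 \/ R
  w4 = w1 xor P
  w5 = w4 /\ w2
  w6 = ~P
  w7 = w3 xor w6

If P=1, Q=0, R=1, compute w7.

1

w1 = 0 \/ 1 = 1
w2 = 1 xor 1 = 0
w3 = 0 \/ 1 = 1
w6 = ~1 = 0
w7 = 1 xor 0 = 1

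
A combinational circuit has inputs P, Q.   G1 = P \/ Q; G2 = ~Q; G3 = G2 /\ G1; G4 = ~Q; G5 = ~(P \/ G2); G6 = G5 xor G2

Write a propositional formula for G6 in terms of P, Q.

(~(P \/ ~Q)) xor ~Q

G2 = ~Q
G5 = ~(P \/ G2) = ~(P \/ ~Q)
G6 = G5 xor G2 = (~(P \/ ~Q)) xor ~Q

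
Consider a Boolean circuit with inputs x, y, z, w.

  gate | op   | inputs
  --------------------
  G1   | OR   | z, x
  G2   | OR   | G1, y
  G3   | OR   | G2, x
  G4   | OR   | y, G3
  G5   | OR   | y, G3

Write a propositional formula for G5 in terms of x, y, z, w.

y OR (((z OR x) OR y) OR x)

G1 = z OR x
G2 = G1 OR y = (z OR x) OR y
G3 = G2 OR x = ((z OR x) OR y) OR x
G5 = y OR G3 = y OR (((z OR x) OR y) OR x)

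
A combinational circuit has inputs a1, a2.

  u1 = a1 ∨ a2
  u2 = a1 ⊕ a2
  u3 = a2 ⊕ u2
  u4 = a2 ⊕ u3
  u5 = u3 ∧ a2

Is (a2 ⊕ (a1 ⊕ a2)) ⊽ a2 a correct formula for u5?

u2 = a1 ⊕ a2
u3 = a2 ⊕ u2 = a2 ⊕ (a1 ⊕ a2)
u5 = u3 ∧ a2 = (a2 ⊕ (a1 ⊕ a2)) ∧ a2
At a1=0, a2=0: circuit gives 0, formula gives 1.

No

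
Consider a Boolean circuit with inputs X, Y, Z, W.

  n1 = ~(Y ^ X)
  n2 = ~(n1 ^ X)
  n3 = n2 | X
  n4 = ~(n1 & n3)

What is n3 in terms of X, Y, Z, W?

(~((~(Y ^ X)) ^ X)) | X

n1 = ~(Y ^ X)
n2 = ~(n1 ^ X) = ~((~(Y ^ X)) ^ X)
n3 = n2 | X = (~((~(Y ^ X)) ^ X)) | X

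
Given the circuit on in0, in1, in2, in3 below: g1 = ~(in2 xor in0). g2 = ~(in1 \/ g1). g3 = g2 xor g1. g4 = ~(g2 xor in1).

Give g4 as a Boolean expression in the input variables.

~((~(in1 \/ (~(in2 xor in0)))) xor in1)

g1 = ~(in2 xor in0)
g2 = ~(in1 \/ g1) = ~(in1 \/ (~(in2 xor in0)))
g4 = ~(g2 xor in1) = ~((~(in1 \/ (~(in2 xor in0)))) xor in1)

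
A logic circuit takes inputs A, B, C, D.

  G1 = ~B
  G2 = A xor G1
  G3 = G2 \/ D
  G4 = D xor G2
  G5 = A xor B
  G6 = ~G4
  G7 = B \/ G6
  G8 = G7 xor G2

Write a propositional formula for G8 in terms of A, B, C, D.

(B \/ ~(D xor (A xor ~B))) xor (A xor ~B)

G1 = ~B
G2 = A xor G1 = A xor ~B
G4 = D xor G2 = D xor (A xor ~B)
G6 = ~G4 = ~(D xor (A xor ~B))
G7 = B \/ G6 = B \/ ~(D xor (A xor ~B))
G8 = G7 xor G2 = (B \/ ~(D xor (A xor ~B))) xor (A xor ~B)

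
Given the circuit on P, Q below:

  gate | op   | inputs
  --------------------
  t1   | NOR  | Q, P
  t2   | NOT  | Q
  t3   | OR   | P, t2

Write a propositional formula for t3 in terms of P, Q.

P OR NOT Q

t2 = NOT Q
t3 = P OR t2 = P OR NOT Q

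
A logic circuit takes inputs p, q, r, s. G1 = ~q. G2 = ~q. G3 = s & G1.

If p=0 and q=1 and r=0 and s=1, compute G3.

G1 = ~1 = 0
G3 = 1 & 0 = 0

0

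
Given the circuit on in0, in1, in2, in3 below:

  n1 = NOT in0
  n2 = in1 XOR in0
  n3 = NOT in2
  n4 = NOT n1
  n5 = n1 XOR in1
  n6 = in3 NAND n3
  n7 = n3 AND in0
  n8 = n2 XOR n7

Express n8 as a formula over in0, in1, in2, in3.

(in1 XOR in0) XOR (NOT in2 AND in0)

n2 = in1 XOR in0
n3 = NOT in2
n7 = n3 AND in0 = NOT in2 AND in0
n8 = n2 XOR n7 = (in1 XOR in0) XOR (NOT in2 AND in0)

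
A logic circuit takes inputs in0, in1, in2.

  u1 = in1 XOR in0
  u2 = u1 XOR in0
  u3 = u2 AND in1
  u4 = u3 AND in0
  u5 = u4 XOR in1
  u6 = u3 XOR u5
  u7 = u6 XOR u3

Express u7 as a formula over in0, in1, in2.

u1 = in1 XOR in0
u2 = u1 XOR in0 = (in1 XOR in0) XOR in0
u3 = u2 AND in1 = ((in1 XOR in0) XOR in0) AND in1
u4 = u3 AND in0 = (((in1 XOR in0) XOR in0) AND in1) AND in0
u5 = u4 XOR in1 = ((((in1 XOR in0) XOR in0) AND in1) AND in0) XOR in1
u6 = u3 XOR u5 = (((in1 XOR in0) XOR in0) AND in1) XOR (((((in1 XOR in0) XOR in0) AND in1) AND in0) XOR in1)
u7 = u6 XOR u3 = ((((in1 XOR in0) XOR in0) AND in1) XOR (((((in1 XOR in0) XOR in0) AND in1) AND in0) XOR in1)) XOR (((in1 XOR in0) XOR in0) AND in1)

((((in1 XOR in0) XOR in0) AND in1) XOR (((((in1 XOR in0) XOR in0) AND in1) AND in0) XOR in1)) XOR (((in1 XOR in0) XOR in0) AND in1)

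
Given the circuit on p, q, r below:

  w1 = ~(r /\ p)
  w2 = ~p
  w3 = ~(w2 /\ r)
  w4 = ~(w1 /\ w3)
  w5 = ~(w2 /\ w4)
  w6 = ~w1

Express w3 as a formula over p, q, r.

~(~p /\ r)

w2 = ~p
w3 = ~(w2 /\ r) = ~(~p /\ r)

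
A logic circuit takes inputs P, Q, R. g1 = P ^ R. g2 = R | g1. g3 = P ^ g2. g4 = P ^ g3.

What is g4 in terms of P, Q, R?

g1 = P ^ R
g2 = R | g1 = R | (P ^ R)
g3 = P ^ g2 = P ^ (R | (P ^ R))
g4 = P ^ g3 = P ^ (P ^ (R | (P ^ R)))

P ^ (P ^ (R | (P ^ R)))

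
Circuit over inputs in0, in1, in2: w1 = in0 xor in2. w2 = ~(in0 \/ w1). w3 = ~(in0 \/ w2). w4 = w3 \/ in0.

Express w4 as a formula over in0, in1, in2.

w1 = in0 xor in2
w2 = ~(in0 \/ w1) = ~(in0 \/ (in0 xor in2))
w3 = ~(in0 \/ w2) = ~(in0 \/ (~(in0 \/ (in0 xor in2))))
w4 = w3 \/ in0 = (~(in0 \/ (~(in0 \/ (in0 xor in2))))) \/ in0

(~(in0 \/ (~(in0 \/ (in0 xor in2))))) \/ in0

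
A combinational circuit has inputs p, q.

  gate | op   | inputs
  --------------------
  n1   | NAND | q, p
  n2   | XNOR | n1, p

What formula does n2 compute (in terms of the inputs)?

(q NAND p) XNOR p

n1 = q NAND p
n2 = n1 XNOR p = (q NAND p) XNOR p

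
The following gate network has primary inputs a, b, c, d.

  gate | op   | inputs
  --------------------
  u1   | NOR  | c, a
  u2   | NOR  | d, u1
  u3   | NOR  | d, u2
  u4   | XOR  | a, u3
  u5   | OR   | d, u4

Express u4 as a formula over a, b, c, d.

a XOR (d NOR (d NOR (c NOR a)))

u1 = c NOR a
u2 = d NOR u1 = d NOR (c NOR a)
u3 = d NOR u2 = d NOR (d NOR (c NOR a))
u4 = a XOR u3 = a XOR (d NOR (d NOR (c NOR a)))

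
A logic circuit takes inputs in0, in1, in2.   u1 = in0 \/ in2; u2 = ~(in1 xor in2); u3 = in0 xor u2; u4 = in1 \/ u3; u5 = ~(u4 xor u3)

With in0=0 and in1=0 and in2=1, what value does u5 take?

u2 = ~(0 xor 1) = 0
u3 = 0 xor 0 = 0
u4 = 0 \/ 0 = 0
u5 = ~(0 xor 0) = 1

1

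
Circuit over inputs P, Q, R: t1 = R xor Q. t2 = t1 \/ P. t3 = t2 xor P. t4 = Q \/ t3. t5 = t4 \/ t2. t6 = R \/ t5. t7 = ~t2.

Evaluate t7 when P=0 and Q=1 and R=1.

t1 = 1 xor 1 = 0
t2 = 0 \/ 0 = 0
t7 = ~0 = 1

1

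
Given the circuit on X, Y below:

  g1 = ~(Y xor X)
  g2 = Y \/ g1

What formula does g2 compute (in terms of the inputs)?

Y \/ (~(Y xor X))

g1 = ~(Y xor X)
g2 = Y \/ g1 = Y \/ (~(Y xor X))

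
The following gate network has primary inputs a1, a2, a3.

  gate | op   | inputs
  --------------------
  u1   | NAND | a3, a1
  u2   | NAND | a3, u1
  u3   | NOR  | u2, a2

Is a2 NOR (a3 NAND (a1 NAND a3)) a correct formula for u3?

u1 = a3 NAND a1
u2 = a3 NAND u1 = a3 NAND (a3 NAND a1)
u3 = u2 NOR a2 = (a3 NAND (a3 NAND a1)) NOR a2
At a1=0, a2=0, a3=0: circuit gives 0, formula gives 0.
At a1=0, a2=0, a3=1: circuit gives 1, formula gives 1.
Agrees on all 8 inputs.

Yes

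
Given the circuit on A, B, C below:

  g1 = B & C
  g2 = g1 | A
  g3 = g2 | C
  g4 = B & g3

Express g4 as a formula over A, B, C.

g1 = B & C
g2 = g1 | A = (B & C) | A
g3 = g2 | C = ((B & C) | A) | C
g4 = B & g3 = B & (((B & C) | A) | C)

B & (((B & C) | A) | C)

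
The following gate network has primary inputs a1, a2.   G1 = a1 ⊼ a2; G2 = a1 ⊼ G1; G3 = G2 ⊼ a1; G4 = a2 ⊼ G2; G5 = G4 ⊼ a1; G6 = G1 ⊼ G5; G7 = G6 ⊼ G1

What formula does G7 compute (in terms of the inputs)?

G1 = a1 ⊼ a2
G2 = a1 ⊼ G1 = a1 ⊼ (a1 ⊼ a2)
G4 = a2 ⊼ G2 = a2 ⊼ (a1 ⊼ (a1 ⊼ a2))
G5 = G4 ⊼ a1 = (a2 ⊼ (a1 ⊼ (a1 ⊼ a2))) ⊼ a1
G6 = G1 ⊼ G5 = (a1 ⊼ a2) ⊼ ((a2 ⊼ (a1 ⊼ (a1 ⊼ a2))) ⊼ a1)
G7 = G6 ⊼ G1 = ((a1 ⊼ a2) ⊼ ((a2 ⊼ (a1 ⊼ (a1 ⊼ a2))) ⊼ a1)) ⊼ (a1 ⊼ a2)

((a1 ⊼ a2) ⊼ ((a2 ⊼ (a1 ⊼ (a1 ⊼ a2))) ⊼ a1)) ⊼ (a1 ⊼ a2)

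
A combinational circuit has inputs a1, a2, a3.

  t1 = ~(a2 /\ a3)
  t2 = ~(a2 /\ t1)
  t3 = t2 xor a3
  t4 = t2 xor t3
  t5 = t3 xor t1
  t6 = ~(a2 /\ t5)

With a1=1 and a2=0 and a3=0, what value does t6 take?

t1 = ~(0 /\ 0) = 1
t2 = ~(0 /\ 1) = 1
t3 = 1 xor 0 = 1
t5 = 1 xor 1 = 0
t6 = ~(0 /\ 0) = 1

1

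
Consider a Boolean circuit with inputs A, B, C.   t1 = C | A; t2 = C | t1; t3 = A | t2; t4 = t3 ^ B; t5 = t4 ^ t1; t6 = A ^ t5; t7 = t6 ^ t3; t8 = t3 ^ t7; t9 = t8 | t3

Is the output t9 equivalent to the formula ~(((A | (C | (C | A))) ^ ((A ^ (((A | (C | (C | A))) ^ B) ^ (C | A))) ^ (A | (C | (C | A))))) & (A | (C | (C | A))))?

No

t1 = C | A
t2 = C | t1 = C | (C | A)
t3 = A | t2 = A | (C | (C | A))
t4 = t3 ^ B = (A | (C | (C | A))) ^ B
t5 = t4 ^ t1 = ((A | (C | (C | A))) ^ B) ^ (C | A)
t6 = A ^ t5 = A ^ (((A | (C | (C | A))) ^ B) ^ (C | A))
t7 = t6 ^ t3 = (A ^ (((A | (C | (C | A))) ^ B) ^ (C | A))) ^ (A | (C | (C | A)))
t8 = t3 ^ t7 = (A | (C | (C | A))) ^ ((A ^ (((A | (C | (C | A))) ^ B) ^ (C | A))) ^ (A | (C | (C | A))))
t9 = t8 | t3 = ((A | (C | (C | A))) ^ ((A ^ (((A | (C | (C | A))) ^ B) ^ (C | A))) ^ (A | (C | (C | A))))) | (A | (C | (C | A)))
At A=0, B=0, C=0: circuit gives 0, formula gives 1.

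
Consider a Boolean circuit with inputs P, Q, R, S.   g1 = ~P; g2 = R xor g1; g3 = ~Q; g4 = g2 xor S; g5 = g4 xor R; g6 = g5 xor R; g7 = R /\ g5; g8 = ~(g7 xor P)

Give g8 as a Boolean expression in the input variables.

g1 = ~P
g2 = R xor g1 = R xor ~P
g4 = g2 xor S = (R xor ~P) xor S
g5 = g4 xor R = ((R xor ~P) xor S) xor R
g7 = R /\ g5 = R /\ (((R xor ~P) xor S) xor R)
g8 = ~(g7 xor P) = ~((R /\ (((R xor ~P) xor S) xor R)) xor P)

~((R /\ (((R xor ~P) xor S) xor R)) xor P)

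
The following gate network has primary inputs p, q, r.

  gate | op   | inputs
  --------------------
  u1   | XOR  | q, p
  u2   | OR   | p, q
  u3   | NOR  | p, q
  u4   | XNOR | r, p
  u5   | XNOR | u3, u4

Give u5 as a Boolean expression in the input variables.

u3 = p NOR q
u4 = r XNOR p
u5 = u3 XNOR u4 = (p NOR q) XNOR (r XNOR p)

(p NOR q) XNOR (r XNOR p)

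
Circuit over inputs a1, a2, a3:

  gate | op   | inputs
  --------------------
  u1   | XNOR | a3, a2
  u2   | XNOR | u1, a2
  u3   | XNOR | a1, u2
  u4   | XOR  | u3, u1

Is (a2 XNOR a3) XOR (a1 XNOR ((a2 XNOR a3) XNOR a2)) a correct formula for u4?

Yes

u1 = a3 XNOR a2
u2 = u1 XNOR a2 = (a3 XNOR a2) XNOR a2
u3 = a1 XNOR u2 = a1 XNOR ((a3 XNOR a2) XNOR a2)
u4 = u3 XOR u1 = (a1 XNOR ((a3 XNOR a2) XNOR a2)) XOR (a3 XNOR a2)
At a1=0, a2=0, a3=0: circuit gives 0, formula gives 0.
At a1=0, a2=1, a3=0: circuit gives 1, formula gives 1.
Agrees on all 8 inputs.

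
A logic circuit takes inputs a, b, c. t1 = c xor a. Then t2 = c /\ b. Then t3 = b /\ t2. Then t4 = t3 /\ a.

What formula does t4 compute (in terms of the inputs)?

(b /\ (c /\ b)) /\ a

t2 = c /\ b
t3 = b /\ t2 = b /\ (c /\ b)
t4 = t3 /\ a = (b /\ (c /\ b)) /\ a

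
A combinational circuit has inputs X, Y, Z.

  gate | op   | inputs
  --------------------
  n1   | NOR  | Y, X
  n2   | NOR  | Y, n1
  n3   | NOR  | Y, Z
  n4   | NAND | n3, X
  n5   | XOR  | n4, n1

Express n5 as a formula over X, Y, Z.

((Y NOR Z) NAND X) XOR (Y NOR X)

n1 = Y NOR X
n3 = Y NOR Z
n4 = n3 NAND X = (Y NOR Z) NAND X
n5 = n4 XOR n1 = ((Y NOR Z) NAND X) XOR (Y NOR X)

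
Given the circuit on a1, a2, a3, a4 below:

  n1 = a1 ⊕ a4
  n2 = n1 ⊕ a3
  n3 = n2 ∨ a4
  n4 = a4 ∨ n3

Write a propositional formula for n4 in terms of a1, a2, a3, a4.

n1 = a1 ⊕ a4
n2 = n1 ⊕ a3 = (a1 ⊕ a4) ⊕ a3
n3 = n2 ∨ a4 = ((a1 ⊕ a4) ⊕ a3) ∨ a4
n4 = a4 ∨ n3 = a4 ∨ (((a1 ⊕ a4) ⊕ a3) ∨ a4)

a4 ∨ (((a1 ⊕ a4) ⊕ a3) ∨ a4)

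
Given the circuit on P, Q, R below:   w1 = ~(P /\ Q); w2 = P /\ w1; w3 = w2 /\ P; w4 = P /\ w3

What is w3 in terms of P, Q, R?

w1 = ~(P /\ Q)
w2 = P /\ w1 = P /\ (~(P /\ Q))
w3 = w2 /\ P = (P /\ (~(P /\ Q))) /\ P

(P /\ (~(P /\ Q))) /\ P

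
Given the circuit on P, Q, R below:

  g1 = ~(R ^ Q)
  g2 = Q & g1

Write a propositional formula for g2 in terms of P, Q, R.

Q & (~(R ^ Q))

g1 = ~(R ^ Q)
g2 = Q & g1 = Q & (~(R ^ Q))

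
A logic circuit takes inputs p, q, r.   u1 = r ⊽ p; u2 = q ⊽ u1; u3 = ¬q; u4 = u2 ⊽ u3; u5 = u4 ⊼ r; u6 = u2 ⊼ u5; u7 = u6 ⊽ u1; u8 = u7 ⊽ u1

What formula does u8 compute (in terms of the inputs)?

(((q ⊽ (r ⊽ p)) ⊼ (((q ⊽ (r ⊽ p)) ⊽ ¬q) ⊼ r)) ⊽ (r ⊽ p)) ⊽ (r ⊽ p)

u1 = r ⊽ p
u2 = q ⊽ u1 = q ⊽ (r ⊽ p)
u3 = ¬q
u4 = u2 ⊽ u3 = (q ⊽ (r ⊽ p)) ⊽ ¬q
u5 = u4 ⊼ r = ((q ⊽ (r ⊽ p)) ⊽ ¬q) ⊼ r
u6 = u2 ⊼ u5 = (q ⊽ (r ⊽ p)) ⊼ (((q ⊽ (r ⊽ p)) ⊽ ¬q) ⊼ r)
u7 = u6 ⊽ u1 = ((q ⊽ (r ⊽ p)) ⊼ (((q ⊽ (r ⊽ p)) ⊽ ¬q) ⊼ r)) ⊽ (r ⊽ p)
u8 = u7 ⊽ u1 = (((q ⊽ (r ⊽ p)) ⊼ (((q ⊽ (r ⊽ p)) ⊽ ¬q) ⊼ r)) ⊽ (r ⊽ p)) ⊽ (r ⊽ p)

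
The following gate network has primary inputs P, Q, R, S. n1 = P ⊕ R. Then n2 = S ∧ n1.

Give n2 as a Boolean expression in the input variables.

n1 = P ⊕ R
n2 = S ∧ n1 = S ∧ (P ⊕ R)

S ∧ (P ⊕ R)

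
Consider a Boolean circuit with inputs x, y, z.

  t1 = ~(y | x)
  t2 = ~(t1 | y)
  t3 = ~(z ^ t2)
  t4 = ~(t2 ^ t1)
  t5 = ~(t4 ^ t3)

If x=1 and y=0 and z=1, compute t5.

t1 = ~(0 | 1) = 0
t2 = ~(0 | 0) = 1
t3 = ~(1 ^ 1) = 1
t4 = ~(1 ^ 0) = 0
t5 = ~(0 ^ 1) = 0

0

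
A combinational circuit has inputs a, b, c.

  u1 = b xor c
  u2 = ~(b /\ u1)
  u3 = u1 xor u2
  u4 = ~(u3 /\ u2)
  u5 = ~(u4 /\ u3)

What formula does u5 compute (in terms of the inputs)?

u1 = b xor c
u2 = ~(b /\ u1) = ~(b /\ (b xor c))
u3 = u1 xor u2 = (b xor c) xor (~(b /\ (b xor c)))
u4 = ~(u3 /\ u2) = ~(((b xor c) xor (~(b /\ (b xor c)))) /\ (~(b /\ (b xor c))))
u5 = ~(u4 /\ u3) = ~((~(((b xor c) xor (~(b /\ (b xor c)))) /\ (~(b /\ (b xor c))))) /\ ((b xor c) xor (~(b /\ (b xor c)))))

~((~(((b xor c) xor (~(b /\ (b xor c)))) /\ (~(b /\ (b xor c))))) /\ ((b xor c) xor (~(b /\ (b xor c)))))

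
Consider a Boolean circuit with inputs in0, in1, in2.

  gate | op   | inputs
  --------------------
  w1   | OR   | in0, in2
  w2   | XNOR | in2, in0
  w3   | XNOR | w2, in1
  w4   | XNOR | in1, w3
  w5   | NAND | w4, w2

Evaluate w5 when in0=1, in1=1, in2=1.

w2 = 1 XNOR 1 = 1
w3 = 1 XNOR 1 = 1
w4 = 1 XNOR 1 = 1
w5 = 1 NAND 1 = 0

0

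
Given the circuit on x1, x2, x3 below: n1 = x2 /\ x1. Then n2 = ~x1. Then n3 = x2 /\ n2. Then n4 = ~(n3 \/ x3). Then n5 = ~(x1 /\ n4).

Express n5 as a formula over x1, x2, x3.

~(x1 /\ (~((x2 /\ ~x1) \/ x3)))

n2 = ~x1
n3 = x2 /\ n2 = x2 /\ ~x1
n4 = ~(n3 \/ x3) = ~((x2 /\ ~x1) \/ x3)
n5 = ~(x1 /\ n4) = ~(x1 /\ (~((x2 /\ ~x1) \/ x3)))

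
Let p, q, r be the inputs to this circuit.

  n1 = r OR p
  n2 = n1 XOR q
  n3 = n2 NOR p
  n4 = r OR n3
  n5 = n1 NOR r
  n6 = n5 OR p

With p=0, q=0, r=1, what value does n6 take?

0

n1 = 1 OR 0 = 1
n5 = 1 NOR 1 = 0
n6 = 0 OR 0 = 0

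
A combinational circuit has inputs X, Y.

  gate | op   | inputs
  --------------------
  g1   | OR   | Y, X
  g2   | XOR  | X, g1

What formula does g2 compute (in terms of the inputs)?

X XOR (Y OR X)

g1 = Y OR X
g2 = X XOR g1 = X XOR (Y OR X)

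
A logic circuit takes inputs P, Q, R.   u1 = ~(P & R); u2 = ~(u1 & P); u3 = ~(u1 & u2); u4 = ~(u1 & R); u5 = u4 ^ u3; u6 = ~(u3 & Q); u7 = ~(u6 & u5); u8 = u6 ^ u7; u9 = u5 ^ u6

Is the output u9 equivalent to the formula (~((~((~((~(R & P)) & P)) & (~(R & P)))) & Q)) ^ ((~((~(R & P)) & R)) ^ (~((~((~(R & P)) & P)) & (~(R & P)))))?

Yes

u1 = ~(P & R)
u2 = ~(u1 & P) = ~((~(P & R)) & P)
u3 = ~(u1 & u2) = ~((~(P & R)) & (~((~(P & R)) & P)))
u4 = ~(u1 & R) = ~((~(P & R)) & R)
u5 = u4 ^ u3 = (~((~(P & R)) & R)) ^ (~((~(P & R)) & (~((~(P & R)) & P))))
u6 = ~(u3 & Q) = ~((~((~(P & R)) & (~((~(P & R)) & P)))) & Q)
u9 = u5 ^ u6 = ((~((~(P & R)) & R)) ^ (~((~(P & R)) & (~((~(P & R)) & P))))) ^ (~((~((~(P & R)) & (~((~(P & R)) & P)))) & Q))
At P=0, Q=0, R=0: circuit gives 0, formula gives 0.
At P=0, Q=0, R=1: circuit gives 1, formula gives 1.
Agrees on all 8 inputs.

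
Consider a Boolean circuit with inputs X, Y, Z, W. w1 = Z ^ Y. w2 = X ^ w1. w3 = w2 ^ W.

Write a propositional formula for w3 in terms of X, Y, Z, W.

(X ^ (Z ^ Y)) ^ W

w1 = Z ^ Y
w2 = X ^ w1 = X ^ (Z ^ Y)
w3 = w2 ^ W = (X ^ (Z ^ Y)) ^ W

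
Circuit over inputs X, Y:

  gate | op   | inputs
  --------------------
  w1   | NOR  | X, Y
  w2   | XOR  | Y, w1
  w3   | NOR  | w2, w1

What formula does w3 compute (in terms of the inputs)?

(Y XOR (X NOR Y)) NOR (X NOR Y)

w1 = X NOR Y
w2 = Y XOR w1 = Y XOR (X NOR Y)
w3 = w2 NOR w1 = (Y XOR (X NOR Y)) NOR (X NOR Y)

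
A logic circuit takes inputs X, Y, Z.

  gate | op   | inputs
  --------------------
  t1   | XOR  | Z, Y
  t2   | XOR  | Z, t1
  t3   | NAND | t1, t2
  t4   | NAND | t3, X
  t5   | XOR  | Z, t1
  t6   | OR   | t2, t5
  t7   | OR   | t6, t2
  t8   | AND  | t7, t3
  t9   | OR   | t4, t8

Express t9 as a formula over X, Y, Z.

(((Z XOR Y) NAND (Z XOR (Z XOR Y))) NAND X) OR ((((Z XOR (Z XOR Y)) OR (Z XOR (Z XOR Y))) OR (Z XOR (Z XOR Y))) AND ((Z XOR Y) NAND (Z XOR (Z XOR Y))))

t1 = Z XOR Y
t2 = Z XOR t1 = Z XOR (Z XOR Y)
t3 = t1 NAND t2 = (Z XOR Y) NAND (Z XOR (Z XOR Y))
t4 = t3 NAND X = ((Z XOR Y) NAND (Z XOR (Z XOR Y))) NAND X
t5 = Z XOR t1 = Z XOR (Z XOR Y)
t6 = t2 OR t5 = (Z XOR (Z XOR Y)) OR (Z XOR (Z XOR Y))
t7 = t6 OR t2 = ((Z XOR (Z XOR Y)) OR (Z XOR (Z XOR Y))) OR (Z XOR (Z XOR Y))
t8 = t7 AND t3 = (((Z XOR (Z XOR Y)) OR (Z XOR (Z XOR Y))) OR (Z XOR (Z XOR Y))) AND ((Z XOR Y) NAND (Z XOR (Z XOR Y)))
t9 = t4 OR t8 = (((Z XOR Y) NAND (Z XOR (Z XOR Y))) NAND X) OR ((((Z XOR (Z XOR Y)) OR (Z XOR (Z XOR Y))) OR (Z XOR (Z XOR Y))) AND ((Z XOR Y) NAND (Z XOR (Z XOR Y))))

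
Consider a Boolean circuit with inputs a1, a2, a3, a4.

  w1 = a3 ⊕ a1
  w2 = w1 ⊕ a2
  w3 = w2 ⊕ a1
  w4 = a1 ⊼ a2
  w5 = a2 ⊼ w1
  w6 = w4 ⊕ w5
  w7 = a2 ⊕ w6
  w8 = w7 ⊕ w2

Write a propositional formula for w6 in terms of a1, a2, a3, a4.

w1 = a3 ⊕ a1
w4 = a1 ⊼ a2
w5 = a2 ⊼ w1 = a2 ⊼ (a3 ⊕ a1)
w6 = w4 ⊕ w5 = (a1 ⊼ a2) ⊕ (a2 ⊼ (a3 ⊕ a1))

(a1 ⊼ a2) ⊕ (a2 ⊼ (a3 ⊕ a1))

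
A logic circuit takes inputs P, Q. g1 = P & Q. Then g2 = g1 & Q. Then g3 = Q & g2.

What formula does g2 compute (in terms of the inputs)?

(P & Q) & Q

g1 = P & Q
g2 = g1 & Q = (P & Q) & Q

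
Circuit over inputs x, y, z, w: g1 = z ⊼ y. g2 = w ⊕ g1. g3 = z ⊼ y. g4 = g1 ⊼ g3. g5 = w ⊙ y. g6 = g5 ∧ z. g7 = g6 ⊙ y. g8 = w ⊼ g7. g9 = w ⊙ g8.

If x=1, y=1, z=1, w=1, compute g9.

0

g5 = 1 ⊙ 1 = 1
g6 = 1 ∧ 1 = 1
g7 = 1 ⊙ 1 = 1
g8 = 1 ⊼ 1 = 0
g9 = 1 ⊙ 0 = 0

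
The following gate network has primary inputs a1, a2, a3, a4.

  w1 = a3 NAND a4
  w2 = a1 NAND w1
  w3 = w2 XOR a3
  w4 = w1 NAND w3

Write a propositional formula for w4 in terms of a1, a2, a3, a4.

(a3 NAND a4) NAND ((a1 NAND (a3 NAND a4)) XOR a3)

w1 = a3 NAND a4
w2 = a1 NAND w1 = a1 NAND (a3 NAND a4)
w3 = w2 XOR a3 = (a1 NAND (a3 NAND a4)) XOR a3
w4 = w1 NAND w3 = (a3 NAND a4) NAND ((a1 NAND (a3 NAND a4)) XOR a3)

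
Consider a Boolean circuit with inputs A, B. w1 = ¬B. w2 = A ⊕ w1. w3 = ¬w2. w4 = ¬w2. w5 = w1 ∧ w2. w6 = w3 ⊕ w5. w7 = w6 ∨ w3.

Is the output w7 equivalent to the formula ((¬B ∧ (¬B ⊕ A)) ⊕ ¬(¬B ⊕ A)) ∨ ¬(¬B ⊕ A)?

w1 = ¬B
w2 = A ⊕ w1 = A ⊕ ¬B
w3 = ¬w2 = ¬(A ⊕ ¬B)
w5 = w1 ∧ w2 = ¬B ∧ (A ⊕ ¬B)
w6 = w3 ⊕ w5 = ¬(A ⊕ ¬B) ⊕ (¬B ∧ (A ⊕ ¬B))
w7 = w6 ∨ w3 = (¬(A ⊕ ¬B) ⊕ (¬B ∧ (A ⊕ ¬B))) ∨ ¬(A ⊕ ¬B)
At A=1, B=1: circuit gives 0, formula gives 0.
At A=0, B=0: circuit gives 1, formula gives 1.
Agrees on all 4 inputs.

Yes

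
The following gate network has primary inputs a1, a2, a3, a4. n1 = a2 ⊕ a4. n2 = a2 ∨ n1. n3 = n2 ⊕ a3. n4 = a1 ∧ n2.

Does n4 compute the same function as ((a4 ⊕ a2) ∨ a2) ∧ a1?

n1 = a2 ⊕ a4
n2 = a2 ∨ n1 = a2 ∨ (a2 ⊕ a4)
n4 = a1 ∧ n2 = a1 ∧ (a2 ∨ (a2 ⊕ a4))
At a1=0, a2=0, a3=0, a4=0: circuit gives 0, formula gives 0.
At a1=1, a2=0, a3=0, a4=1: circuit gives 1, formula gives 1.
Agrees on all 16 inputs.

Yes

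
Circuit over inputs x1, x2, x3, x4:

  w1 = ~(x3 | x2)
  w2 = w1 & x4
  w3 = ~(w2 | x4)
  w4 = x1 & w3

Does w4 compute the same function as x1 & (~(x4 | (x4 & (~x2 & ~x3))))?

w1 = ~(x3 | x2)
w2 = w1 & x4 = (~(x3 | x2)) & x4
w3 = ~(w2 | x4) = ~(((~(x3 | x2)) & x4) | x4)
w4 = x1 & w3 = x1 & (~(((~(x3 | x2)) & x4) | x4))
At x1=0, x2=0, x3=0, x4=0: circuit gives 0, formula gives 0.
At x1=1, x2=0, x3=0, x4=0: circuit gives 1, formula gives 1.
Agrees on all 16 inputs.

Yes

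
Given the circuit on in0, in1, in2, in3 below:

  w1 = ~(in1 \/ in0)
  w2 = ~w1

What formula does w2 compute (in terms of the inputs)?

~(~(in1 \/ in0))

w1 = ~(in1 \/ in0)
w2 = ~w1 = ~(~(in1 \/ in0))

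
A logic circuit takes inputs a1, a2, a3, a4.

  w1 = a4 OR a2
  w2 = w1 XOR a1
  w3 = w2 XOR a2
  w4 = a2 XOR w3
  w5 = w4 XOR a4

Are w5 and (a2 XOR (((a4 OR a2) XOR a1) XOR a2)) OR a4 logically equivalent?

No

w1 = a4 OR a2
w2 = w1 XOR a1 = (a4 OR a2) XOR a1
w3 = w2 XOR a2 = ((a4 OR a2) XOR a1) XOR a2
w4 = a2 XOR w3 = a2 XOR (((a4 OR a2) XOR a1) XOR a2)
w5 = w4 XOR a4 = (a2 XOR (((a4 OR a2) XOR a1) XOR a2)) XOR a4
At a1=0, a2=0, a3=0, a4=1: circuit gives 0, formula gives 1.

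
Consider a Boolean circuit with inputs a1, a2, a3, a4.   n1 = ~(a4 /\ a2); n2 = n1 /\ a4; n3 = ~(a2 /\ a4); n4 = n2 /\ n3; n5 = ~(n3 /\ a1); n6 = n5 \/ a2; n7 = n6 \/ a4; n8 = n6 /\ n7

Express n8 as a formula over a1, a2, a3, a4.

n3 = ~(a2 /\ a4)
n5 = ~(n3 /\ a1) = ~((~(a2 /\ a4)) /\ a1)
n6 = n5 \/ a2 = (~((~(a2 /\ a4)) /\ a1)) \/ a2
n7 = n6 \/ a4 = ((~((~(a2 /\ a4)) /\ a1)) \/ a2) \/ a4
n8 = n6 /\ n7 = ((~((~(a2 /\ a4)) /\ a1)) \/ a2) /\ (((~((~(a2 /\ a4)) /\ a1)) \/ a2) \/ a4)

((~((~(a2 /\ a4)) /\ a1)) \/ a2) /\ (((~((~(a2 /\ a4)) /\ a1)) \/ a2) \/ a4)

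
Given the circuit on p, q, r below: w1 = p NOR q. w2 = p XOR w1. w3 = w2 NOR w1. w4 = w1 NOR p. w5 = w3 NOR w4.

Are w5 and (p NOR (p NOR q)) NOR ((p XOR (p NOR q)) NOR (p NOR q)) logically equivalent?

Yes

w1 = p NOR q
w2 = p XOR w1 = p XOR (p NOR q)
w3 = w2 NOR w1 = (p XOR (p NOR q)) NOR (p NOR q)
w4 = w1 NOR p = (p NOR q) NOR p
w5 = w3 NOR w4 = ((p XOR (p NOR q)) NOR (p NOR q)) NOR ((p NOR q) NOR p)
At p=0, q=1, r=0: circuit gives 0, formula gives 0.
At p=0, q=0, r=0: circuit gives 1, formula gives 1.
Agrees on all 8 inputs.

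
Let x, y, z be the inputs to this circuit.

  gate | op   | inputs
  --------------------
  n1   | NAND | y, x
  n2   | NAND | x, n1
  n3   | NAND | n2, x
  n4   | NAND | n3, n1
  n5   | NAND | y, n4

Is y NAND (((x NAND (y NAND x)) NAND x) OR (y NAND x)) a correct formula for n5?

n1 = y NAND x
n2 = x NAND n1 = x NAND (y NAND x)
n3 = n2 NAND x = (x NAND (y NAND x)) NAND x
n4 = n3 NAND n1 = ((x NAND (y NAND x)) NAND x) NAND (y NAND x)
n5 = y NAND n4 = y NAND (((x NAND (y NAND x)) NAND x) NAND (y NAND x))
At x=0, y=1, z=0: circuit gives 1, formula gives 0.

No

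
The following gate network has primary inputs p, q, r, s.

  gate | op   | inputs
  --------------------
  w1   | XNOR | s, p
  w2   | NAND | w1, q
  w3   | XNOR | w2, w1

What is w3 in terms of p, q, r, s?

((s XNOR p) NAND q) XNOR (s XNOR p)

w1 = s XNOR p
w2 = w1 NAND q = (s XNOR p) NAND q
w3 = w2 XNOR w1 = ((s XNOR p) NAND q) XNOR (s XNOR p)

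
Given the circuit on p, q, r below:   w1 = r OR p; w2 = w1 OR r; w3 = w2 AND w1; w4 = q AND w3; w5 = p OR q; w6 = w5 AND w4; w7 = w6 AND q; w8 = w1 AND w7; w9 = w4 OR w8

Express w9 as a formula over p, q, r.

(q AND (((r OR p) OR r) AND (r OR p))) OR ((r OR p) AND (((p OR q) AND (q AND (((r OR p) OR r) AND (r OR p)))) AND q))

w1 = r OR p
w2 = w1 OR r = (r OR p) OR r
w3 = w2 AND w1 = ((r OR p) OR r) AND (r OR p)
w4 = q AND w3 = q AND (((r OR p) OR r) AND (r OR p))
w5 = p OR q
w6 = w5 AND w4 = (p OR q) AND (q AND (((r OR p) OR r) AND (r OR p)))
w7 = w6 AND q = ((p OR q) AND (q AND (((r OR p) OR r) AND (r OR p)))) AND q
w8 = w1 AND w7 = (r OR p) AND (((p OR q) AND (q AND (((r OR p) OR r) AND (r OR p)))) AND q)
w9 = w4 OR w8 = (q AND (((r OR p) OR r) AND (r OR p))) OR ((r OR p) AND (((p OR q) AND (q AND (((r OR p) OR r) AND (r OR p)))) AND q))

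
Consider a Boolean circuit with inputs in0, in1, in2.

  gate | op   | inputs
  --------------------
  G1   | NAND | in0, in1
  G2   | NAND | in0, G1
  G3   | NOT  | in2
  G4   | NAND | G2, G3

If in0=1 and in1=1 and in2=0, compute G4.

G1 = 1 NAND 1 = 0
G2 = 1 NAND 0 = 1
G3 = NOT 0 = 1
G4 = 1 NAND 1 = 0

0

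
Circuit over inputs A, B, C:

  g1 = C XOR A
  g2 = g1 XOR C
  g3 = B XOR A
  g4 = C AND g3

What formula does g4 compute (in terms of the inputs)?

C AND (B XOR A)

g3 = B XOR A
g4 = C AND g3 = C AND (B XOR A)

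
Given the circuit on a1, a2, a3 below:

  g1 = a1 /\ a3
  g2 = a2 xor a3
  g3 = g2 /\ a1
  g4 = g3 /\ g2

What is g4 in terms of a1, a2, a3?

g2 = a2 xor a3
g3 = g2 /\ a1 = (a2 xor a3) /\ a1
g4 = g3 /\ g2 = ((a2 xor a3) /\ a1) /\ (a2 xor a3)

((a2 xor a3) /\ a1) /\ (a2 xor a3)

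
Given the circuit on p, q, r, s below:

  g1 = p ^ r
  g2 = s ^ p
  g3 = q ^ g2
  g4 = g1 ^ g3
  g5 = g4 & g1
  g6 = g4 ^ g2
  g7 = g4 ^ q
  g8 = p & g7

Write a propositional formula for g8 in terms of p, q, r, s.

p & (((p ^ r) ^ (q ^ (s ^ p))) ^ q)

g1 = p ^ r
g2 = s ^ p
g3 = q ^ g2 = q ^ (s ^ p)
g4 = g1 ^ g3 = (p ^ r) ^ (q ^ (s ^ p))
g7 = g4 ^ q = ((p ^ r) ^ (q ^ (s ^ p))) ^ q
g8 = p & g7 = p & (((p ^ r) ^ (q ^ (s ^ p))) ^ q)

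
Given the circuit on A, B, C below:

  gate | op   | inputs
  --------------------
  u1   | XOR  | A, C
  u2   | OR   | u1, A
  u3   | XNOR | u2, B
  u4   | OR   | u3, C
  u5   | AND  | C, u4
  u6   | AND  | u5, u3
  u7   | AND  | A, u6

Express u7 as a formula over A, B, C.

A AND ((C AND ((((A XOR C) OR A) XNOR B) OR C)) AND (((A XOR C) OR A) XNOR B))

u1 = A XOR C
u2 = u1 OR A = (A XOR C) OR A
u3 = u2 XNOR B = ((A XOR C) OR A) XNOR B
u4 = u3 OR C = (((A XOR C) OR A) XNOR B) OR C
u5 = C AND u4 = C AND ((((A XOR C) OR A) XNOR B) OR C)
u6 = u5 AND u3 = (C AND ((((A XOR C) OR A) XNOR B) OR C)) AND (((A XOR C) OR A) XNOR B)
u7 = A AND u6 = A AND ((C AND ((((A XOR C) OR A) XNOR B) OR C)) AND (((A XOR C) OR A) XNOR B))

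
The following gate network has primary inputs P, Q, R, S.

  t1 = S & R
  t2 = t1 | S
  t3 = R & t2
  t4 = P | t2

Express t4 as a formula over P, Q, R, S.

t1 = S & R
t2 = t1 | S = (S & R) | S
t4 = P | t2 = P | ((S & R) | S)

P | ((S & R) | S)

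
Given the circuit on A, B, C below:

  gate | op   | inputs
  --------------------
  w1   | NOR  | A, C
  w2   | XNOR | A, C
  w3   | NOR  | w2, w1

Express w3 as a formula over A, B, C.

(A XNOR C) NOR (A NOR C)

w1 = A NOR C
w2 = A XNOR C
w3 = w2 NOR w1 = (A XNOR C) NOR (A NOR C)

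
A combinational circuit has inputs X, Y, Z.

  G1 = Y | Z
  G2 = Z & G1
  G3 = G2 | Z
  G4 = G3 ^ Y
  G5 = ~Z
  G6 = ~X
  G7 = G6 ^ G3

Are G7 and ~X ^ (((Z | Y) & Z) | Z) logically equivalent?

Yes

G1 = Y | Z
G2 = Z & G1 = Z & (Y | Z)
G3 = G2 | Z = (Z & (Y | Z)) | Z
G6 = ~X
G7 = G6 ^ G3 = ~X ^ ((Z & (Y | Z)) | Z)
At X=0, Y=0, Z=1: circuit gives 0, formula gives 0.
At X=0, Y=0, Z=0: circuit gives 1, formula gives 1.
Agrees on all 8 inputs.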